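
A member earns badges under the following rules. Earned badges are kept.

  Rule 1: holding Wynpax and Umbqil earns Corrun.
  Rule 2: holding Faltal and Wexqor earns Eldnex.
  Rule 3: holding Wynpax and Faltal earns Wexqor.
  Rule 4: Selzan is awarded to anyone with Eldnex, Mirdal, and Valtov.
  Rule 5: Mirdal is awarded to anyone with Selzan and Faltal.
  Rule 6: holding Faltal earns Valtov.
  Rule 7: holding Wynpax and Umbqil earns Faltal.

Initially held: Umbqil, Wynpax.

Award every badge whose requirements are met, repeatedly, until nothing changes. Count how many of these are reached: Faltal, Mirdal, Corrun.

With Wynpax and Umbqil, Corrun is earned (Rule 1).
With Wynpax and Umbqil, Faltal is earned (Rule 7).
Faltal: reached.
Mirdal would need Selzan and Faltal (Rule 5), but Selzan is never earned.
Corrun: reached.
Reached: Faltal and Corrun — 2 of the 3.

2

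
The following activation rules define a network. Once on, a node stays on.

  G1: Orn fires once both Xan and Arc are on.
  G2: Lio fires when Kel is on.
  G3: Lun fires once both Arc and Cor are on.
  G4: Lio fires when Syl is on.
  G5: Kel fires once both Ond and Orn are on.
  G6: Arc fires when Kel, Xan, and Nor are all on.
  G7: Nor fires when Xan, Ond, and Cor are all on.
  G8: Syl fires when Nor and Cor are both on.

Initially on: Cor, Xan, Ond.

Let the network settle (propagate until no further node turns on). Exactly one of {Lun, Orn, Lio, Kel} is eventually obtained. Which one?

G7: Xan, Ond, and Cor on → Nor on.
G8: Nor and Cor on → Syl on.
G4: Syl on → Lio on.
Kel would need Ond and Orn (G5), but Orn never turns on. Orn would need Xan and Arc (G1), but Arc never turns on. Lun would need Arc and Cor (G3), but Arc never turns on.

Lio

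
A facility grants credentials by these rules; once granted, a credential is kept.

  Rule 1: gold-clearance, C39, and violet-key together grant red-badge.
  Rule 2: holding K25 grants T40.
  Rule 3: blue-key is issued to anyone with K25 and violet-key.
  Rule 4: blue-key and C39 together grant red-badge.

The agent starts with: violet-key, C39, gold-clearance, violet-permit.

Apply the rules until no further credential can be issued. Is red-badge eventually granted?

Yes

Holding gold-clearance, C39, and violet-key grants red-badge (Rule 1).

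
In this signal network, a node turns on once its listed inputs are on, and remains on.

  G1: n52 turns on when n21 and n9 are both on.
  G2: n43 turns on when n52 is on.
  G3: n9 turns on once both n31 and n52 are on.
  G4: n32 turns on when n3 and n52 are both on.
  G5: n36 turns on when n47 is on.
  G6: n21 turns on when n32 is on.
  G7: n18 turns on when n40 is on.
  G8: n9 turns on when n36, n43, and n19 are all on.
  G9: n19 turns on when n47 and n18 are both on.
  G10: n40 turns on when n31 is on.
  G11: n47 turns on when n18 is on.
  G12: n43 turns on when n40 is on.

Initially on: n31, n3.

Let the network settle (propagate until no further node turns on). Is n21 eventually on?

n21 would need n32 (G6), but n32 never turns on.

No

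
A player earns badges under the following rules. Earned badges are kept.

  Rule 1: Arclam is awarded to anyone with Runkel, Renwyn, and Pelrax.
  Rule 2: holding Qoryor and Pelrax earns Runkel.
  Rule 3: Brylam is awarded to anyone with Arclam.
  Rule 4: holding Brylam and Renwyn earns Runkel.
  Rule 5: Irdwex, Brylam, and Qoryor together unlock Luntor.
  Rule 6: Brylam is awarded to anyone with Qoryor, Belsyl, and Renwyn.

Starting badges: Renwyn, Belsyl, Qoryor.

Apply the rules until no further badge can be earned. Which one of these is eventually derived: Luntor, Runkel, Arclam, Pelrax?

Runkel

With Qoryor, Belsyl, and Renwyn, Brylam is earned (Rule 6).
With Brylam and Renwyn, Runkel is earned (Rule 4).
Luntor would need Irdwex, Brylam, and Qoryor (Rule 5), but Irdwex is never earned. Arclam would need Runkel, Renwyn, and Pelrax (Rule 1), but Pelrax is never earned. No rule produces Pelrax, and it is not given.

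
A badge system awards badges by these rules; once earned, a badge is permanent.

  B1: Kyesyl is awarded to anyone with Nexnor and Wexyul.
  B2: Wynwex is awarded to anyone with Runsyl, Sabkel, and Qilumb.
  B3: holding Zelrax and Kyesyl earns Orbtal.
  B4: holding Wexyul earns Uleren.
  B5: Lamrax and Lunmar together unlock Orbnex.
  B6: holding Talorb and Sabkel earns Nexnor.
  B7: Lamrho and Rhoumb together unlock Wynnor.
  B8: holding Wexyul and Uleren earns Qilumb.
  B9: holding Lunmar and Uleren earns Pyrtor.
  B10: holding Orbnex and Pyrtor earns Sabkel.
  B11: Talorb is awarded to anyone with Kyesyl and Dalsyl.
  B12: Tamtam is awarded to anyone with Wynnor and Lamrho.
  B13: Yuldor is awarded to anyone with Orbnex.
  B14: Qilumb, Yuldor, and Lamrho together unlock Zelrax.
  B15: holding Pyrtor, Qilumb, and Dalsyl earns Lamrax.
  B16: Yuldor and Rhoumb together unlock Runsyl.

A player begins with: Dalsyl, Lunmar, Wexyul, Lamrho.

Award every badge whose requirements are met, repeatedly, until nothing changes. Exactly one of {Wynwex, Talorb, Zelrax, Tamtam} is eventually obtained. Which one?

With Wexyul, Uleren is earned (B4).
With Lunmar and Uleren, Pyrtor is earned (B9).
With Wexyul and Uleren, Qilumb is earned (B8).
With Pyrtor, Qilumb, and Dalsyl, Lamrax is earned (B15).
With Lamrax and Lunmar, Orbnex is earned (B5).
With Orbnex, Yuldor is earned (B13).
With Qilumb, Yuldor, and Lamrho, Zelrax is earned (B14).
Tamtam would need Wynnor and Lamrho (B12), but Wynnor is never earned. Talorb would need Kyesyl and Dalsyl (B11), but Kyesyl is never earned. Wynwex would need Runsyl, Sabkel, and Qilumb (B2), but Runsyl is never earned.

Zelrax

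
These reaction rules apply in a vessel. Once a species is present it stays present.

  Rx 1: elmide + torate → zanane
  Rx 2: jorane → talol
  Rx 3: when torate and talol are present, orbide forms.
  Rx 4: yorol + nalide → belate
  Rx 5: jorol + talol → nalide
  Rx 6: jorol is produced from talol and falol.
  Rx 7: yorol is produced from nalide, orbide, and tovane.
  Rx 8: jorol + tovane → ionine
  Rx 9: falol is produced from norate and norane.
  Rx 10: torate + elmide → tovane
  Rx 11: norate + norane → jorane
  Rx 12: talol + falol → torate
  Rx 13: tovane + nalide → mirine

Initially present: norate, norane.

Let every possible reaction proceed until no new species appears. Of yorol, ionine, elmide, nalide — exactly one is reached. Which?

nalide

norate and norane present → falol forms (Rx 9).
norate and norane present → jorane forms (Rx 11).
jorane present → talol forms (Rx 2).
talol and falol present → jorol forms (Rx 6).
jorol and talol present → nalide forms (Rx 5).
No rule produces elmide, and it is not given. yorol would need nalide, orbide, and tovane (Rx 7), but tovane never forms. ionine would need jorol and tovane (Rx 8), but tovane never forms.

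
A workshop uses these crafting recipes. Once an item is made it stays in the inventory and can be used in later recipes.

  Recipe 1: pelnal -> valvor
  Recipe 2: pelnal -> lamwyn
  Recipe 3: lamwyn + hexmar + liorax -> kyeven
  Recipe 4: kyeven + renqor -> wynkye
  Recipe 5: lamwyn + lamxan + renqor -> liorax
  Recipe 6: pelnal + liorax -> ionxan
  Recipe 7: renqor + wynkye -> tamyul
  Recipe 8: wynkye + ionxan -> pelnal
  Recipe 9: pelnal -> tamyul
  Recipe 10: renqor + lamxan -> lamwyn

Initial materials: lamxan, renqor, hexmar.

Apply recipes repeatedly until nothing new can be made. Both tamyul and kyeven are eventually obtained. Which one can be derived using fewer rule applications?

kyeven

kyeven: Using Recipe 10, renqor and lamxan make lamwyn. lamwyn + lamxan + renqor -> liorax (Recipe 5). lamwyn + hexmar + liorax -> kyeven (Recipe 3). [3 rule applications]
tamyul: renqor + lamxan -> lamwyn (Recipe 10). Using Recipe 5, lamwyn, lamxan, and renqor make liorax. Using Recipe 3, lamwyn, hexmar, and liorax make kyeven. Using Recipe 4, kyeven and renqor make wynkye. renqor + wynkye -> tamyul (Recipe 7). [5 rule applications]
kyeven needs fewer.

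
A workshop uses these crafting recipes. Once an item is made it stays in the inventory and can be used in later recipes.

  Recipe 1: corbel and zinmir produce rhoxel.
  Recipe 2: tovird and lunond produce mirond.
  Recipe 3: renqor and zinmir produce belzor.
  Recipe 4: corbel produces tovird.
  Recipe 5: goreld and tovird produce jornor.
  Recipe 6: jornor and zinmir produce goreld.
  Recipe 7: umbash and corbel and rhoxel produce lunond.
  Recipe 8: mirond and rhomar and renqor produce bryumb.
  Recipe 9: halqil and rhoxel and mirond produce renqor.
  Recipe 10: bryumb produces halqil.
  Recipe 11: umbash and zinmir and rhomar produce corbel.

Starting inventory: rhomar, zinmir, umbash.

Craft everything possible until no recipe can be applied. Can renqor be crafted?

renqor would need halqil, rhoxel, and mirond (Recipe 9), but halqil is never obtained.

No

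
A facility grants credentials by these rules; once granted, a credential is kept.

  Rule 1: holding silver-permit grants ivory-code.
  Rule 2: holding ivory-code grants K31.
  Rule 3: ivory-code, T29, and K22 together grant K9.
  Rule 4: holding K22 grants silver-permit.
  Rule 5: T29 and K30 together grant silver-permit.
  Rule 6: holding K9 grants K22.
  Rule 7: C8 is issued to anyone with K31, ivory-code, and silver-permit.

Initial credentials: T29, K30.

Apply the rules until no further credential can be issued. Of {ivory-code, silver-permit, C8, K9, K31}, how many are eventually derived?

4

Holding T29 and K30 grants silver-permit (Rule 5).
Holding silver-permit grants ivory-code (Rule 1).
Holding ivory-code grants K31 (Rule 2).
Holding K31, ivory-code, and silver-permit grants C8 (Rule 7).
ivory-code: reached.
silver-permit: reached.
C8: reached.
K9 would need ivory-code, T29, and K22 (Rule 3), but K22 is never granted.
K31: reached.
Reached: ivory-code, silver-permit, C8, and K31 — 4 of the 5.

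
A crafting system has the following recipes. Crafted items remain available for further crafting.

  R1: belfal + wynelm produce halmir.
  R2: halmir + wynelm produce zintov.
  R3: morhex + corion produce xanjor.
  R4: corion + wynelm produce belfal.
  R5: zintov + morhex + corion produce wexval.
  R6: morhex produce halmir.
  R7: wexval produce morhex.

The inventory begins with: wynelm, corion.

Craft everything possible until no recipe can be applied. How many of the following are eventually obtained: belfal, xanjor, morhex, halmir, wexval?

2

Using R4, corion and wynelm make belfal.
belfal + wynelm → halmir (R1).
belfal: reached.
xanjor would need morhex and corion (R3), but morhex is never obtained.
morhex would need wexval (R7), but wexval is never obtained.
halmir: reached.
wexval would need zintov, morhex, and corion (R5), but morhex is never obtained.
Reached: belfal and halmir — 2 of the 5.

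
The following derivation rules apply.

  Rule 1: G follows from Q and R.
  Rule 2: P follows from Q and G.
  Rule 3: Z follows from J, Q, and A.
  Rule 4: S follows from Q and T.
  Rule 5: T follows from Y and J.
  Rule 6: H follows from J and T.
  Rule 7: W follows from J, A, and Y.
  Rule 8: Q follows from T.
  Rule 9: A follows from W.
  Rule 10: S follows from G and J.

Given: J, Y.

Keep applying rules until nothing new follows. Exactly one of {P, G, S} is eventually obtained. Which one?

S

From Y and J, Rule 5 gives T.
T holds, so Q follows (Rule 8).
Q and T hold, so S follows (Rule 4).
P would need Q and G (Rule 2), but G is never established. G would need Q and R (Rule 1), but R is never established.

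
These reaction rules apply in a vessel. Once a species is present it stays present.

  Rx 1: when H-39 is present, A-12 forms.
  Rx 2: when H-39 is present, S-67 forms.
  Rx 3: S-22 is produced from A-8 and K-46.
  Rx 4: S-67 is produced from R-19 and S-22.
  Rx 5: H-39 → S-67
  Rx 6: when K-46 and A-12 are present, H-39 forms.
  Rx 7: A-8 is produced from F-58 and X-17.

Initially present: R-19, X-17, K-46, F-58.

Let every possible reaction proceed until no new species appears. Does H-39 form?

No

H-39 would need K-46 and A-12 (Rx 6), but A-12 never forms.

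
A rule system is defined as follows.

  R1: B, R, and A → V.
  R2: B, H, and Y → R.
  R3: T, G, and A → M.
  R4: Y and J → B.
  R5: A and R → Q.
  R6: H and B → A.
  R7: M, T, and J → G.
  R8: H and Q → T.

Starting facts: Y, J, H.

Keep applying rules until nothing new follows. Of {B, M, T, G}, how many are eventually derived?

Y and J hold, so B follows (R4).
From B, H, and Y, R2 gives R.
H and B hold, so A follows (R6).
A and R hold, so Q follows (R5).
From H and Q, R8 gives T.
B: reached.
M would need T, G, and A (R3), but G is never established.
T: reached.
G would need M, T, and J (R7), but M is never established.
Reached: B and T — 2 of the 4.

2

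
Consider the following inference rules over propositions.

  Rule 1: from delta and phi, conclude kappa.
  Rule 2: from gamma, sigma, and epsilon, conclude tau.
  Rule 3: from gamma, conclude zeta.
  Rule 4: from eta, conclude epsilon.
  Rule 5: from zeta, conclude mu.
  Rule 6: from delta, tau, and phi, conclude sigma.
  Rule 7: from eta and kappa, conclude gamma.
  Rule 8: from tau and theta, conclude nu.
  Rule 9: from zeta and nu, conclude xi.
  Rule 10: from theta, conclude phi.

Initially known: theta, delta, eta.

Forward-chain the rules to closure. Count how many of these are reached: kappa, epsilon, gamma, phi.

4

theta holds, so phi follows (Rule 10).
eta holds, so epsilon follows (Rule 4).
From delta and phi, Rule 1 gives kappa.
eta and kappa hold, so gamma follows (Rule 7).
kappa: reached.
epsilon: reached.
gamma: reached.
phi: reached.
All 4 are reached.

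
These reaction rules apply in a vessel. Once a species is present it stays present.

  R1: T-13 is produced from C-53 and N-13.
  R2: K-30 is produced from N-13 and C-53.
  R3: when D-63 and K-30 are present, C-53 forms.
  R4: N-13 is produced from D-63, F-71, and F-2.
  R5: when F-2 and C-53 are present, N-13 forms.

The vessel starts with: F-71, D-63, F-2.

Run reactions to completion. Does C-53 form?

C-53 would need D-63 and K-30 (R3), but K-30 never forms.

No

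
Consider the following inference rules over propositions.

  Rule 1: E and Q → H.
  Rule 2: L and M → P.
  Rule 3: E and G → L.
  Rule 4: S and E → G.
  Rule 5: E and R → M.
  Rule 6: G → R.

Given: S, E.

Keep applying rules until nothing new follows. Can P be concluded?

S and E hold, so G follows (Rule 4).
E and G hold, so L follows (Rule 3).
From G, Rule 6 gives R.
From E and R, Rule 5 gives M.
From L and M, Rule 2 gives P.

Yes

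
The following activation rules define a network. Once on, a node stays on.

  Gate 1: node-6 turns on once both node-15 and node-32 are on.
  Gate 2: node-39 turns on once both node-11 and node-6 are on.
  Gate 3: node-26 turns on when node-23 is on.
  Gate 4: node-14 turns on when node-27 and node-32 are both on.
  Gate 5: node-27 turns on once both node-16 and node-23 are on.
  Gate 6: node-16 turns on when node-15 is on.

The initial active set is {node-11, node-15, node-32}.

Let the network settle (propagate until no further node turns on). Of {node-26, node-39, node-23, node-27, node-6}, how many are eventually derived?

2

node-15 and node-32 are on, so node-6 turns on (Gate 1).
node-11 and node-6 are on, so node-39 turns on (Gate 2).
node-26 would need node-23 (Gate 3), but node-23 never turns on.
node-39: reached.
No rule produces node-23, and it is not given.
node-27 would need node-16 and node-23 (Gate 5), but node-23 never turns on.
node-6: reached.
Reached: node-39 and node-6 — 2 of the 5.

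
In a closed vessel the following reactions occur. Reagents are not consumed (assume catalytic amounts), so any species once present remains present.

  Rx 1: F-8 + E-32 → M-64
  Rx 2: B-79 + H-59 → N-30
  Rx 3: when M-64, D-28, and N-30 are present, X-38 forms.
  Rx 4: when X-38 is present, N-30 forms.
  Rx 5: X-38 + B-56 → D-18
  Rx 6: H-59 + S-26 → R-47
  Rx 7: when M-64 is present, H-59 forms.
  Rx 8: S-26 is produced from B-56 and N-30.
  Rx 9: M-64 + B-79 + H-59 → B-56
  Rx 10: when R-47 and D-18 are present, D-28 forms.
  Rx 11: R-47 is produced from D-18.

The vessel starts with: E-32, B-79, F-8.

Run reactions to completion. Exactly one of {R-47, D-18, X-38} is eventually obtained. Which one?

F-8 and E-32 present → M-64 forms (Rx 1).
M-64 present → H-59 forms (Rx 7).
M-64, B-79, and H-59 present → B-56 forms (Rx 9).
B-79 and H-59 present → N-30 forms (Rx 2).
B-56 and N-30 present → S-26 forms (Rx 8).
H-59 and S-26 present → R-47 forms (Rx 6).
X-38 would need M-64, D-28, and N-30 (Rx 3), but D-28 never forms. D-18 would need X-38 and B-56 (Rx 5), but X-38 never forms.

R-47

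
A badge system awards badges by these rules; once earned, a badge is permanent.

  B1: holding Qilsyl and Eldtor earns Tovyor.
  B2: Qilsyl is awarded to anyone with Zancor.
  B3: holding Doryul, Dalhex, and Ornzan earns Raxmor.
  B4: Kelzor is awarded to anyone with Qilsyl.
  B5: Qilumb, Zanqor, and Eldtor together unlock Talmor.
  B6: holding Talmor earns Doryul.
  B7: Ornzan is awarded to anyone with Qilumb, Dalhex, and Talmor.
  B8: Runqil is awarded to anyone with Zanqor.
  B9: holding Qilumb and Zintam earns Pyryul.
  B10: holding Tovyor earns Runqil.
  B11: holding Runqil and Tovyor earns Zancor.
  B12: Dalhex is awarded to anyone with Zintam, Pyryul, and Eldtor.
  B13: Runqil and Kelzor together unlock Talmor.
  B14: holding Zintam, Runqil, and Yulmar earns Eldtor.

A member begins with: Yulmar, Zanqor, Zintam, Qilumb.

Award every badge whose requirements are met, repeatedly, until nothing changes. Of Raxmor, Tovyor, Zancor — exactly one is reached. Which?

Raxmor

With Zanqor, Runqil is earned (B8).
With Qilumb and Zintam, Pyryul is earned (B9).
With Zintam, Runqil, and Yulmar, Eldtor is earned (B14).
With Qilumb, Zanqor, and Eldtor, Talmor is earned (B5).
With Zintam, Pyryul, and Eldtor, Dalhex is earned (B12).
With Qilumb, Dalhex, and Talmor, Ornzan is earned (B7).
With Talmor, Doryul is earned (B6).
With Doryul, Dalhex, and Ornzan, Raxmor is earned (B3).
Tovyor would need Qilsyl and Eldtor (B1), but Qilsyl is never earned. Zancor would need Runqil and Tovyor (B11), but Tovyor is never earned.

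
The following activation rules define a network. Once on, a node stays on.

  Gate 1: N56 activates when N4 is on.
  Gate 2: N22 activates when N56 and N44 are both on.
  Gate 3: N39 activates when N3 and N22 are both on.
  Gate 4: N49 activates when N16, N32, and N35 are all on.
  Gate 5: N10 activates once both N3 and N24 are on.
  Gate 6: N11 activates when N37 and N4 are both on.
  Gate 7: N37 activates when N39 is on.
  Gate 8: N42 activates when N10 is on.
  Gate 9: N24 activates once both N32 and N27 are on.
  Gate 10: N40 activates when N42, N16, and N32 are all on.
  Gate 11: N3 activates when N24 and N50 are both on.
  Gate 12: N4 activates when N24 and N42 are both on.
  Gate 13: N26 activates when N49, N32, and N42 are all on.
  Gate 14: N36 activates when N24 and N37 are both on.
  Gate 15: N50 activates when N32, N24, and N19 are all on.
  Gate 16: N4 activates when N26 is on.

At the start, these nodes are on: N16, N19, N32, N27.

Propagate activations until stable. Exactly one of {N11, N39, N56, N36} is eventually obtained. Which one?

N56

Gate 9: N32 and N27 on → N24 on.
N32, N24, and N19 are on, so N50 activates (Gate 15).
N24 and N50 are on, so N3 activates (Gate 11).
N3 and N24 are on, so N10 activates (Gate 5).
N10 is on, so N42 activates (Gate 8).
N24 and N42 are on, so N4 activates (Gate 12).
N4 is on, so N56 activates (Gate 1).
N11 would need N37 and N4 (Gate 6), but N37 never turns on. N39 would need N3 and N22 (Gate 3), but N22 never turns on. N36 would need N24 and N37 (Gate 14), but N37 never turns on.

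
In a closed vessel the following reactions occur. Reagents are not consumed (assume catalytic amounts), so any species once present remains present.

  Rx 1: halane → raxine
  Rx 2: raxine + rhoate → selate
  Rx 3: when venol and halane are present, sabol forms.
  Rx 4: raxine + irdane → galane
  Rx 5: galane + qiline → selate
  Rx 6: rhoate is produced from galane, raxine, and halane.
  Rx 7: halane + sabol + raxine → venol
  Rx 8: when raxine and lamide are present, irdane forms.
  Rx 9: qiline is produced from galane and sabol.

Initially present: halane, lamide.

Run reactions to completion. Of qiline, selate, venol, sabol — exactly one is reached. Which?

halane present → raxine forms (Rx 1).
raxine and lamide present → irdane forms (Rx 8).
raxine and irdane present → galane forms (Rx 4).
galane, raxine, and halane present → rhoate forms (Rx 6).
raxine and rhoate present → selate forms (Rx 2).
sabol would need venol and halane (Rx 3), but venol never forms. venol would need halane, sabol, and raxine (Rx 7), but sabol never forms. qiline would need galane and sabol (Rx 9), but sabol never forms.

selate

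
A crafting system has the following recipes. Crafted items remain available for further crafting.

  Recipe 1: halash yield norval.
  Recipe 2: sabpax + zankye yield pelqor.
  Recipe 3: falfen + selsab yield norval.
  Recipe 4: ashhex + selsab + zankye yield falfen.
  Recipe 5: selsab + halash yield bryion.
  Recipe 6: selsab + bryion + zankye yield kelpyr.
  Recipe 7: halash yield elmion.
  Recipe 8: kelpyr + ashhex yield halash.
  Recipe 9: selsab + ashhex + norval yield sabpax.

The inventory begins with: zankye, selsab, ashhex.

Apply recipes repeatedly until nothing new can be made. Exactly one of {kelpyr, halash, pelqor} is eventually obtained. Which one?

ashhex + selsab + zankye → falfen (Recipe 4).
Using Recipe 3, falfen and selsab make norval.
selsab + ashhex + norval → sabpax (Recipe 9).
sabpax + zankye → pelqor (Recipe 2).
kelpyr would need selsab, bryion, and zankye (Recipe 6), but bryion is never obtained. halash would need kelpyr and ashhex (Recipe 8), but kelpyr is never obtained.

pelqor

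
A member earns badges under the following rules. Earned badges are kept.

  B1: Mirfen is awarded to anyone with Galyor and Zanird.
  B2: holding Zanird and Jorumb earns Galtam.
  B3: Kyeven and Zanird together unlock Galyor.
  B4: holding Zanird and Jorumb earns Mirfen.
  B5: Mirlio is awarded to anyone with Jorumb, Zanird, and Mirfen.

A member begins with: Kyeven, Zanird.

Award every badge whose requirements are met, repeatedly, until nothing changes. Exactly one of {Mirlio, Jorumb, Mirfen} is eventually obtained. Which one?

With Kyeven and Zanird, Galyor is earned (B3).
With Galyor and Zanird, Mirfen is earned (B1).
No rule produces Jorumb, and it is not given. Mirlio would need Jorumb, Zanird, and Mirfen (B5), but Jorumb is never earned.

Mirfen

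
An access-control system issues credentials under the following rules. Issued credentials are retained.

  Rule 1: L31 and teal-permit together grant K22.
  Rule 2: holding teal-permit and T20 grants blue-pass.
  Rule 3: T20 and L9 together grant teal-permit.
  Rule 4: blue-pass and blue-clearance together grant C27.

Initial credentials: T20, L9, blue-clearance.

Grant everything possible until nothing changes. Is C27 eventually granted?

Yes

Holding T20 and L9 grants teal-permit (Rule 3).
Holding teal-permit and T20 grants blue-pass (Rule 2).
Holding blue-pass and blue-clearance grants C27 (Rule 4).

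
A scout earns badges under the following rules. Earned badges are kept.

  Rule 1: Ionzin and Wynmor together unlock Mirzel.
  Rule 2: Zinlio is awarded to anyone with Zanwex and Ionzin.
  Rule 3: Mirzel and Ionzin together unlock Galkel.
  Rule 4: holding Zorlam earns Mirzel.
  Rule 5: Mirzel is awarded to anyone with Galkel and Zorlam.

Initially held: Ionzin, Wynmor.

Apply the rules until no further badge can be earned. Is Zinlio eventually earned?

No

Zinlio would need Zanwex and Ionzin (Rule 2), but Zanwex is never earned.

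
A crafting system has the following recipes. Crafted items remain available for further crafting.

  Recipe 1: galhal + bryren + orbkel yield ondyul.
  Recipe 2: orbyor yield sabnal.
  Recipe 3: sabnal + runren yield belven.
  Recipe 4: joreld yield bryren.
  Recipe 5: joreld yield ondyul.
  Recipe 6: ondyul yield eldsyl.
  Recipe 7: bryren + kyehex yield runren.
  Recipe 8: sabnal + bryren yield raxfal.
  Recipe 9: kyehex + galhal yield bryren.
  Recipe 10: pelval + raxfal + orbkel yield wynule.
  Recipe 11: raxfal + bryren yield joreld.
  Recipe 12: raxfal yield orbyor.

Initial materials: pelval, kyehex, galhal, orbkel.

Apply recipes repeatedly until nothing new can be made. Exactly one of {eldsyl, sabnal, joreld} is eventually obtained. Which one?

Using Recipe 9, kyehex and galhal make bryren.
Using Recipe 1, galhal, bryren, and orbkel make ondyul.
Using Recipe 6, ondyul makes eldsyl.
joreld would need raxfal and bryren (Recipe 11), but raxfal is never obtained. sabnal would need orbyor (Recipe 2), but orbyor is never obtained.

eldsyl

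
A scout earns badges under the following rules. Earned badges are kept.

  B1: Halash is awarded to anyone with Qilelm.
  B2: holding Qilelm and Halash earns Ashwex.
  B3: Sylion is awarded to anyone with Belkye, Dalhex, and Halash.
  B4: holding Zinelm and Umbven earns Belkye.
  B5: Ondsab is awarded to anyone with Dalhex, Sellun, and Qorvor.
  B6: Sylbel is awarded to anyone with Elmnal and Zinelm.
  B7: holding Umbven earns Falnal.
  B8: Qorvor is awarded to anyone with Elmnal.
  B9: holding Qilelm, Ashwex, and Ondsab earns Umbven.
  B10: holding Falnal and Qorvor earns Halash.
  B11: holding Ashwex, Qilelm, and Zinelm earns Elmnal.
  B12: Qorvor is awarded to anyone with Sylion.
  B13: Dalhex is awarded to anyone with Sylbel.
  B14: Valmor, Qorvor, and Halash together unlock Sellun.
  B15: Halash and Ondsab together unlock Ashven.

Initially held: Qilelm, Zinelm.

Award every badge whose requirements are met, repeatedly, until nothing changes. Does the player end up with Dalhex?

With Qilelm, Halash is earned (B1).
With Qilelm and Halash, Ashwex is earned (B2).
With Ashwex, Qilelm, and Zinelm, Elmnal is earned (B11).
With Elmnal and Zinelm, Sylbel is earned (B6).
With Sylbel, Dalhex is earned (B13).

Yes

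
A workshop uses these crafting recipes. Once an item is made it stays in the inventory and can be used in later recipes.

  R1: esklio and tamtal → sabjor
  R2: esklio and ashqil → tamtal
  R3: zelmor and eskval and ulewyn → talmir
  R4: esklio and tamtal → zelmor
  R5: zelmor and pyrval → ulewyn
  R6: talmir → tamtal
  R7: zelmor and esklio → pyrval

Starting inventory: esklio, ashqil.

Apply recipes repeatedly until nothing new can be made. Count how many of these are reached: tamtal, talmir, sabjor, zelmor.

3

Using R2, esklio and ashqil make tamtal.
esklio and tamtal → sabjor (R1).
esklio and tamtal → zelmor (R4).
tamtal: reached.
talmir would need zelmor, eskval, and ulewyn (R3), but eskval is never obtained.
sabjor: reached.
zelmor: reached.
Reached: tamtal, sabjor, and zelmor — 3 of the 4.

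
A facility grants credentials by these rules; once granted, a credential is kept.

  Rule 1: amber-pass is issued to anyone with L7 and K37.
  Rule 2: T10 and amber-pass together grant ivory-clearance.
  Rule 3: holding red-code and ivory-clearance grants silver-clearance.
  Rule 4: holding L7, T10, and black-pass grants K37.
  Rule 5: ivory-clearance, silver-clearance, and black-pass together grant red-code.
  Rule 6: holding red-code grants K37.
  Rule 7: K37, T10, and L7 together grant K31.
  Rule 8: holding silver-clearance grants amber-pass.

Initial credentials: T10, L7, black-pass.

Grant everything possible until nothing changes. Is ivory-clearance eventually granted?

Yes

Holding L7, T10, and black-pass grants K37 (Rule 4).
Holding L7 and K37 grants amber-pass (Rule 1).
Holding T10 and amber-pass grants ivory-clearance (Rule 2).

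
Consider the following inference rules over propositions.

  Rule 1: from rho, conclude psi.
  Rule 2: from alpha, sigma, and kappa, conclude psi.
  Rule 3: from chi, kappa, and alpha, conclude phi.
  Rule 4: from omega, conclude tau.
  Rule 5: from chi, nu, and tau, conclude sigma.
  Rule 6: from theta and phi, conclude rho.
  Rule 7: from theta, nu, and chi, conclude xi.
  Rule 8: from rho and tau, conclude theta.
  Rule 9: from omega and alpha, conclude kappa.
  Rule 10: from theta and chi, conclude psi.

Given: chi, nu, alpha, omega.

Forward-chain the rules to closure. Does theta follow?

No

theta would need rho and tau (Rule 8), but rho is never established.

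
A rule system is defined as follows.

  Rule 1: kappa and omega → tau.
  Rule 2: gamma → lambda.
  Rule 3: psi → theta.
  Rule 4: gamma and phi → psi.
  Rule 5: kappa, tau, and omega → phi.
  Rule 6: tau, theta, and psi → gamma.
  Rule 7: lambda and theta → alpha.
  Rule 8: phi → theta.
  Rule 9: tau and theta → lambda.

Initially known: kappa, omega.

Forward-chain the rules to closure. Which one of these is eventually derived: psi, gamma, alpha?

kappa and omega hold, so tau follows (Rule 1).
kappa, tau, and omega hold, so phi follows (Rule 5).
From phi, Rule 8 gives theta.
From tau and theta, Rule 9 gives lambda.
From lambda and theta, Rule 7 gives alpha.
gamma would need tau, theta, and psi (Rule 6), but psi is never established. psi would need gamma and phi (Rule 4), but gamma is never established.

alpha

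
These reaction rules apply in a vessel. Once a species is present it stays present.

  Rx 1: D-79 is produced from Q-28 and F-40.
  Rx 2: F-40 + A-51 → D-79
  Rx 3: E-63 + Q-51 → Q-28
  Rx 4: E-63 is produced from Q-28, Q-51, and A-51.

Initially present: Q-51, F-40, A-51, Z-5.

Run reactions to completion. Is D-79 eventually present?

F-40 and A-51 present → D-79 forms (Rx 2).

Yes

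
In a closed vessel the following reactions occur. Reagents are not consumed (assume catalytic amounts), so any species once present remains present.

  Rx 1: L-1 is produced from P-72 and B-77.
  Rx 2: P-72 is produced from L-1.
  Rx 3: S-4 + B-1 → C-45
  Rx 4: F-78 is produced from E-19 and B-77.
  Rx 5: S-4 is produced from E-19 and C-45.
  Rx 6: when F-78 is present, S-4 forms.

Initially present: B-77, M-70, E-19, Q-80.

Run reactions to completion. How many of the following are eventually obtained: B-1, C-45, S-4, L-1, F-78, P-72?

2

E-19 and B-77 present → F-78 forms (Rx 4).
F-78 present → S-4 forms (Rx 6).
No rule produces B-1, and it is not given.
C-45 would need S-4 and B-1 (Rx 3), but B-1 never forms.
S-4: reached.
L-1 would need P-72 and B-77 (Rx 1), but P-72 never forms.
F-78: reached.
P-72 would need L-1 (Rx 2), but L-1 never forms.
Reached: S-4 and F-78 — 2 of the 6.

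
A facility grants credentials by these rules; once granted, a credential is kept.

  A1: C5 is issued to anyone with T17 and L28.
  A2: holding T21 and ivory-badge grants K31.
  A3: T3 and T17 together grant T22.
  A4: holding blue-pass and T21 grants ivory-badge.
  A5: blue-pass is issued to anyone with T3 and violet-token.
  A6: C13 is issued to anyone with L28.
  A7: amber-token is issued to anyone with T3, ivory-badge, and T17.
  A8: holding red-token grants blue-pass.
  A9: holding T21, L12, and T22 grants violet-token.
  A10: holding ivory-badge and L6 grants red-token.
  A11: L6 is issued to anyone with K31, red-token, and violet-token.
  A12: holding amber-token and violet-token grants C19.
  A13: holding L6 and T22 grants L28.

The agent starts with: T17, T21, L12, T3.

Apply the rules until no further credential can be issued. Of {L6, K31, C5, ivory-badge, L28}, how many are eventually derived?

Holding T3 and T17 grants T22 (A3).
Holding T21, L12, and T22 grants violet-token (A9).
Holding T3 and violet-token grants blue-pass (A5).
Holding blue-pass and T21 grants ivory-badge (A4).
Holding T21 and ivory-badge grants K31 (A2).
L6 would need K31, red-token, and violet-token (A11), but red-token is never granted.
K31: reached.
C5 would need T17 and L28 (A1), but L28 is never granted.
ivory-badge: reached.
L28 would need L6 and T22 (A13), but L6 is never granted.
Reached: K31 and ivory-badge — 2 of the 5.

2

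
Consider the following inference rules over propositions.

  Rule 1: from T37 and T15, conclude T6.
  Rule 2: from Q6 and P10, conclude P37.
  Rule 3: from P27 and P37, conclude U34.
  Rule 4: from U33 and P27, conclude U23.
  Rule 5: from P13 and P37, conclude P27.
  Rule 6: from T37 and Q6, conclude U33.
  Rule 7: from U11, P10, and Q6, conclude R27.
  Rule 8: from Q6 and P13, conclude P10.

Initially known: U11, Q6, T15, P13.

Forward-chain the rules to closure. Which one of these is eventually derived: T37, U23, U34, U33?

U34

Q6 and P13 hold, so P10 follows (Rule 8).
Q6 and P10 hold, so P37 follows (Rule 2).
From P13 and P37, Rule 5 gives P27.
P27 and P37 hold, so U34 follows (Rule 3).
No rule produces T37, and it is not given. U33 would need T37 and Q6 (Rule 6), but T37 is never established. U23 would need U33 and P27 (Rule 4), but U33 is never established.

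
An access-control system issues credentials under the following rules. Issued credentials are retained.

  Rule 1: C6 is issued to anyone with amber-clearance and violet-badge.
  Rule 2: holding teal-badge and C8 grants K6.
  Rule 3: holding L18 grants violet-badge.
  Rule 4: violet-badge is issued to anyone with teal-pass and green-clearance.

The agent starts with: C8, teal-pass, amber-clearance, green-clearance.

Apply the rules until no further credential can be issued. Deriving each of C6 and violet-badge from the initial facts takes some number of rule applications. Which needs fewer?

violet-badge: Holding teal-pass and green-clearance grants violet-badge (Rule 4). [1 rule application]
C6: Holding teal-pass and green-clearance grants violet-badge (Rule 4). Holding amber-clearance and violet-badge grants C6 (Rule 1). [2 rule applications]
violet-badge needs fewer.

violet-badge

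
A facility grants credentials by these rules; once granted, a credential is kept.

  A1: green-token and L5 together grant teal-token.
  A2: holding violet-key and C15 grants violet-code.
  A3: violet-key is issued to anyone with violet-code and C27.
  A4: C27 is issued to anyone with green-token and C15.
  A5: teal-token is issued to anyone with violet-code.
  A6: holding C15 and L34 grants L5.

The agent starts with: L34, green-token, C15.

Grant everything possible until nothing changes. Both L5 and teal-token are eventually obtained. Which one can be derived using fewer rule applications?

L5: Holding C15 and L34 grants L5 (A6). [1 rule application]
teal-token: Holding C15 and L34 grants L5 (A6). Holding green-token and L5 grants teal-token (A1). [2 rule applications]
L5 needs fewer.

L5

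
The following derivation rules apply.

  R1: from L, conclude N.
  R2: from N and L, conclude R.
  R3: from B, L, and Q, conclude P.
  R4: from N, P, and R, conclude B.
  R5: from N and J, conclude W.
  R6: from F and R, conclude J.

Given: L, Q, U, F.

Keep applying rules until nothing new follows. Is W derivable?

L holds, so N follows (R1).
From N and L, R2 gives R.
F and R hold, so J follows (R6).
N and J hold, so W follows (R5).

Yes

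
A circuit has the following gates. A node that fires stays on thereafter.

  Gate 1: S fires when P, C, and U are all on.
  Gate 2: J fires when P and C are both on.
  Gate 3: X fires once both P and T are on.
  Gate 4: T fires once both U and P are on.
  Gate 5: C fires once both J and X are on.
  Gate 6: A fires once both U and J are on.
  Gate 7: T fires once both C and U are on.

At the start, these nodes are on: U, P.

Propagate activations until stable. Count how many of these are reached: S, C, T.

1

Gate 4: U and P on → T on.
S would need P, C, and U (Gate 1), but C never turns on.
C would need J and X (Gate 5), but J never turns on.
T: reached.
Reached: T — 1 of the 3.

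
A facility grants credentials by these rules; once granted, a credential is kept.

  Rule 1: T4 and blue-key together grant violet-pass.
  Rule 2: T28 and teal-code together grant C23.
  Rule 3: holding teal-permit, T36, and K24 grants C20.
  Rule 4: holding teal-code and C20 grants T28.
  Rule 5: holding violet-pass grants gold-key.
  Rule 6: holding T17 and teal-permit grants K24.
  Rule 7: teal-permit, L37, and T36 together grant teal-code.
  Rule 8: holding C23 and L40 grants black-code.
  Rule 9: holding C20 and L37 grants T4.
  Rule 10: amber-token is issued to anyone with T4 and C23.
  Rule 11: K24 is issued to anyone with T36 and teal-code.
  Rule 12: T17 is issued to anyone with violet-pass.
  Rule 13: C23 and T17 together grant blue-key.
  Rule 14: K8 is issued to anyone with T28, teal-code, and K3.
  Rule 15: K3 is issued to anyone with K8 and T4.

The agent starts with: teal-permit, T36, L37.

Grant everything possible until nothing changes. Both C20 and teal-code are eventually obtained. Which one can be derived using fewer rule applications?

teal-code

teal-code: Holding teal-permit, L37, and T36 grants teal-code (Rule 7). [1 rule application]
C20: Holding teal-permit, L37, and T36 grants teal-code (Rule 7). Holding T36 and teal-code grants K24 (Rule 11). Holding teal-permit, T36, and K24 grants C20 (Rule 3). [3 rule applications]
teal-code needs fewer.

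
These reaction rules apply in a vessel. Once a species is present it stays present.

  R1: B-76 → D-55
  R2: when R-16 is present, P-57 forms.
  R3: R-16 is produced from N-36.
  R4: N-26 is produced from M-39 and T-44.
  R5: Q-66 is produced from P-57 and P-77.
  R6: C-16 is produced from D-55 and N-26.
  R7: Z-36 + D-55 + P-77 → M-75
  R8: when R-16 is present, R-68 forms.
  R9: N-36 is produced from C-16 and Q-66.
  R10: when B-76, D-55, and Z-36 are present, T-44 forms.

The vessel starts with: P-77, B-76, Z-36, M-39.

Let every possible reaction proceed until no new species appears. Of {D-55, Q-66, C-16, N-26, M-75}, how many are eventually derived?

4

B-76 present → D-55 forms (R1).
B-76, D-55, and Z-36 present → T-44 forms (R10).
Z-36, D-55, and P-77 present → M-75 forms (R7).
M-39 and T-44 present → N-26 forms (R4).
D-55 and N-26 present → C-16 forms (R6).
D-55: reached.
Q-66 would need P-57 and P-77 (R5), but P-57 never forms.
C-16: reached.
N-26: reached.
M-75: reached.
Reached: D-55, C-16, N-26, and M-75 — 4 of the 5.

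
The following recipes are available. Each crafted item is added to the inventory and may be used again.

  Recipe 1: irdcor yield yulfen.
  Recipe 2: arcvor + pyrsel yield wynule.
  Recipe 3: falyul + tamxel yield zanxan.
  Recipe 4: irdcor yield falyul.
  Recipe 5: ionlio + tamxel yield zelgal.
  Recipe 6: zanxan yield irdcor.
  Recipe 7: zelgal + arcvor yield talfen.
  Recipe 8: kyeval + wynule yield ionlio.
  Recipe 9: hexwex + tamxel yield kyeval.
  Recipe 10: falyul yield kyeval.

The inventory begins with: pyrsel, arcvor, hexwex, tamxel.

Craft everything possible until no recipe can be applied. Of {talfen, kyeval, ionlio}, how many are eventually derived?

hexwex + tamxel → kyeval (Recipe 9).
arcvor + pyrsel → wynule (Recipe 2).
kyeval + wynule → ionlio (Recipe 8).
ionlio + tamxel → zelgal (Recipe 5).
Using Recipe 7, zelgal and arcvor make talfen.
talfen: reached.
kyeval: reached.
ionlio: reached.
All 3 are reached.

3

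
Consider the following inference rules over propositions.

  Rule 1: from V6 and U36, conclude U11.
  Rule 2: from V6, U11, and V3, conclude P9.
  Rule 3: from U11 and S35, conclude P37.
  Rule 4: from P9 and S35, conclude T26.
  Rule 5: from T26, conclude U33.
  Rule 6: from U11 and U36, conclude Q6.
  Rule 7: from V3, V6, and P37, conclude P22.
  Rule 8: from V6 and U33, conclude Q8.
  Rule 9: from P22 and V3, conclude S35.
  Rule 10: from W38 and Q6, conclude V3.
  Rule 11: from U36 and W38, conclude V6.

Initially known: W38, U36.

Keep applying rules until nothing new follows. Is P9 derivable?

U36 and W38 hold, so V6 follows (Rule 11).
From V6 and U36, Rule 1 gives U11.
U11 and U36 hold, so Q6 follows (Rule 6).
W38 and Q6 hold, so V3 follows (Rule 10).
From V6, U11, and V3, Rule 2 gives P9.

Yes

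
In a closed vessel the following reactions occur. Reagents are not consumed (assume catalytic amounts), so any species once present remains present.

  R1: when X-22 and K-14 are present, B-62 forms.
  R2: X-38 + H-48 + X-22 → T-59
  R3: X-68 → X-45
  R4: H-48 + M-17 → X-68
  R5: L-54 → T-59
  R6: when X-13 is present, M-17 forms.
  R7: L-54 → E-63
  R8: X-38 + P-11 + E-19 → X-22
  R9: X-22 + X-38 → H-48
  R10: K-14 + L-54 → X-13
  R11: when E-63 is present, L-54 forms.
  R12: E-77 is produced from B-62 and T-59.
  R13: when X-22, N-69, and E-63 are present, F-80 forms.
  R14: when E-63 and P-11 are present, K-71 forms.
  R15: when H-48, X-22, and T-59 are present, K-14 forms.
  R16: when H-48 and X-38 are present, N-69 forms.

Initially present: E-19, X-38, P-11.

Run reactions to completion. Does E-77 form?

X-38, P-11, and E-19 present → X-22 forms (R8).
X-22 and X-38 present → H-48 forms (R9).
X-38, H-48, and X-22 present → T-59 forms (R2).
H-48, X-22, and T-59 present → K-14 forms (R15).
X-22 and K-14 present → B-62 forms (R1).
B-62 and T-59 present → E-77 forms (R12).

Yes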